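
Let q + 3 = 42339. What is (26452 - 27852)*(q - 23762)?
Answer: -26003600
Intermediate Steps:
q = 42336 (q = -3 + 42339 = 42336)
(26452 - 27852)*(q - 23762) = (26452 - 27852)*(42336 - 23762) = -1400*18574 = -26003600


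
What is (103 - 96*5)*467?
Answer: -176059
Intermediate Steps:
(103 - 96*5)*467 = (103 - 480)*467 = -377*467 = -176059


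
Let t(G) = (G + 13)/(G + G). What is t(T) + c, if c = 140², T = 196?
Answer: 7683409/392 ≈ 19601.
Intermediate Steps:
t(G) = (13 + G)/(2*G) (t(G) = (13 + G)/((2*G)) = (13 + G)*(1/(2*G)) = (13 + G)/(2*G))
c = 19600
t(T) + c = (½)*(13 + 196)/196 + 19600 = (½)*(1/196)*209 + 19600 = 209/392 + 19600 = 7683409/392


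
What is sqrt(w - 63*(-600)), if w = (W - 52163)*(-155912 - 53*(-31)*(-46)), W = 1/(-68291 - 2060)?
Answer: 2*sqrt(14940898450041786915)/70351 ≈ 1.0989e+5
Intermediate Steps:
W = -1/70351 (W = 1/(-70351) = -1/70351 ≈ -1.4214e-5)
w = 849503300848860/70351 (w = (-1/70351 - 52163)*(-155912 - 53*(-31)*(-46)) = -3669719214*(-155912 + 1643*(-46))/70351 = -3669719214*(-155912 - 75578)/70351 = -3669719214/70351*(-231490) = 849503300848860/70351 ≈ 1.2075e+10)
sqrt(w - 63*(-600)) = sqrt(849503300848860/70351 - 63*(-600)) = sqrt(849503300848860/70351 + 37800) = sqrt(849505960116660/70351) = 2*sqrt(14940898450041786915)/70351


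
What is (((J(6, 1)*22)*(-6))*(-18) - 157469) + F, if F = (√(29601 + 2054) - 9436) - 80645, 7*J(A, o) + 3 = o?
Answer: -1737602/7 + √31655 ≈ -2.4805e+5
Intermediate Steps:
J(A, o) = -3/7 + o/7
F = -90081 + √31655 (F = (√31655 - 9436) - 80645 = (-9436 + √31655) - 80645 = -90081 + √31655 ≈ -89903.)
(((J(6, 1)*22)*(-6))*(-18) - 157469) + F = ((((-3/7 + (⅐)*1)*22)*(-6))*(-18) - 157469) + (-90081 + √31655) = ((((-3/7 + ⅐)*22)*(-6))*(-18) - 157469) + (-90081 + √31655) = ((-2/7*22*(-6))*(-18) - 157469) + (-90081 + √31655) = (-44/7*(-6)*(-18) - 157469) + (-90081 + √31655) = ((264/7)*(-18) - 157469) + (-90081 + √31655) = (-4752/7 - 157469) + (-90081 + √31655) = -1107035/7 + (-90081 + √31655) = -1737602/7 + √31655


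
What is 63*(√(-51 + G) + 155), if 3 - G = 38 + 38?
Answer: 9765 + 126*I*√31 ≈ 9765.0 + 701.54*I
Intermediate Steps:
G = -73 (G = 3 - (38 + 38) = 3 - 1*76 = 3 - 76 = -73)
63*(√(-51 + G) + 155) = 63*(√(-51 - 73) + 155) = 63*(√(-124) + 155) = 63*(2*I*√31 + 155) = 63*(155 + 2*I*√31) = 9765 + 126*I*√31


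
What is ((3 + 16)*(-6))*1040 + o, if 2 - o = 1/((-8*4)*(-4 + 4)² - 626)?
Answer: -74217307/626 ≈ -1.1856e+5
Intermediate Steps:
o = 1253/626 (o = 2 - 1/((-8*4)*(-4 + 4)² - 626) = 2 - 1/(-32*0² - 626) = 2 - 1/(-32*0 - 626) = 2 - 1/(0 - 626) = 2 - 1/(-626) = 2 - 1*(-1/626) = 2 + 1/626 = 1253/626 ≈ 2.0016)
((3 + 16)*(-6))*1040 + o = ((3 + 16)*(-6))*1040 + 1253/626 = (19*(-6))*1040 + 1253/626 = -114*1040 + 1253/626 = -118560 + 1253/626 = -74217307/626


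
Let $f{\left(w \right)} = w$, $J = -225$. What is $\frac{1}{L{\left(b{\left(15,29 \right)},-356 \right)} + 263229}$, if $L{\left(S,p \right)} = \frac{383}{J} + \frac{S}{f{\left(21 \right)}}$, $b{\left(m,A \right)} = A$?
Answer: $\frac{1575}{414585169} \approx 3.799 \cdot 10^{-6}$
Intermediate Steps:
$L{\left(S,p \right)} = - \frac{383}{225} + \frac{S}{21}$ ($L{\left(S,p \right)} = \frac{383}{-225} + \frac{S}{21} = 383 \left(- \frac{1}{225}\right) + S \frac{1}{21} = - \frac{383}{225} + \frac{S}{21}$)
$\frac{1}{L{\left(b{\left(15,29 \right)},-356 \right)} + 263229} = \frac{1}{\left(- \frac{383}{225} + \frac{1}{21} \cdot 29\right) + 263229} = \frac{1}{\left(- \frac{383}{225} + \frac{29}{21}\right) + 263229} = \frac{1}{- \frac{506}{1575} + 263229} = \frac{1}{\frac{414585169}{1575}} = \frac{1575}{414585169}$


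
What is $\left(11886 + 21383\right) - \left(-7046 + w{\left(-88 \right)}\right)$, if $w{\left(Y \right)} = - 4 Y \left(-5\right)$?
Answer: $42075$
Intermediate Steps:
$w{\left(Y \right)} = 20 Y$
$\left(11886 + 21383\right) - \left(-7046 + w{\left(-88 \right)}\right) = \left(11886 + 21383\right) + \left(7046 - 20 \left(-88\right)\right) = 33269 + \left(7046 - -1760\right) = 33269 + \left(7046 + 1760\right) = 33269 + 8806 = 42075$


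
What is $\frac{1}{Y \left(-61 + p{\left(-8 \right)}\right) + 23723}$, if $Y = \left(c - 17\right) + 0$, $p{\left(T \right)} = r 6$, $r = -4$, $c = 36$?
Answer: $\frac{1}{22108} \approx 4.5232 \cdot 10^{-5}$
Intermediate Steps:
$p{\left(T \right)} = -24$ ($p{\left(T \right)} = \left(-4\right) 6 = -24$)
$Y = 19$ ($Y = \left(36 - 17\right) + 0 = 19 + 0 = 19$)
$\frac{1}{Y \left(-61 + p{\left(-8 \right)}\right) + 23723} = \frac{1}{19 \left(-61 - 24\right) + 23723} = \frac{1}{19 \left(-85\right) + 23723} = \frac{1}{-1615 + 23723} = \frac{1}{22108}$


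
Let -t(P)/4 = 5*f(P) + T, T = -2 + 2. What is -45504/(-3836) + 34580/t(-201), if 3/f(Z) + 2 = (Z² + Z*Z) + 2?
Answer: -44659550298/959 ≈ -4.6569e+7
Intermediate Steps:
f(Z) = 3/(2*Z²) (f(Z) = 3/(-2 + ((Z² + Z*Z) + 2)) = 3/(-2 + ((Z² + Z²) + 2)) = 3/(-2 + (2*Z² + 2)) = 3/(-2 + (2 + 2*Z²)) = 3/((2*Z²)) = 3*(1/(2*Z²)) = 3/(2*Z²))
T = 0
t(P) = -30/P² (t(P) = -4*(5*(3/(2*P²)) + 0) = -4*(15/(2*P²) + 0) = -30/P²)
-45504/(-3836) + 34580/t(-201) = -45504/(-3836) + 34580/((-30/(-201)²)) = -45504*(-1/3836) + 34580/((-30*1/40401)) = 11376/959 + 34580/(-10/13467) = 11376/959 + 34580*(-13467/10) = 11376/959 - 46568886 = -44659550298/959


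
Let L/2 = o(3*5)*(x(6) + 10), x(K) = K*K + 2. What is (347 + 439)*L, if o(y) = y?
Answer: 1131840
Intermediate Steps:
x(K) = 2 + K² (x(K) = K² + 2 = 2 + K²)
L = 1440 (L = 2*((3*5)*((2 + 6²) + 10)) = 2*(15*((2 + 36) + 10)) = 2*(15*(38 + 10)) = 2*(15*48) = 2*720 = 1440)
(347 + 439)*L = (347 + 439)*1440 = 786*1440 = 1131840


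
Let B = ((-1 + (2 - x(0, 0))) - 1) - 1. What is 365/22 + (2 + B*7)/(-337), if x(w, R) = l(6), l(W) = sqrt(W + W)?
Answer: 123115/7414 + 14*sqrt(3)/337 ≈ 16.678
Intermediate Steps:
l(W) = sqrt(2)*sqrt(W) (l(W) = sqrt(2*W) = sqrt(2)*sqrt(W))
x(w, R) = 2*sqrt(3) (x(w, R) = sqrt(2)*sqrt(6) = 2*sqrt(3))
B = -1 - 2*sqrt(3) (B = ((-1 + (2 - 2*sqrt(3))) - 1) - 1 = ((1 - 2*sqrt(3)) - 1) - 1 = -2*sqrt(3) - 1 = -1 - 2*sqrt(3) ≈ -4.4641)
365/22 + (2 + B*7)/(-337) = 365/22 + (2 + (-1 - 2*sqrt(3))*7)/(-337) = 365*(1/22) + (2 + (-7 - 14*sqrt(3)))*(-1/337) = 365/22 + (-5 - 14*sqrt(3))*(-1/337) = 365/22 + (5/337 + 14*sqrt(3)/337) = 123115/7414 + 14*sqrt(3)/337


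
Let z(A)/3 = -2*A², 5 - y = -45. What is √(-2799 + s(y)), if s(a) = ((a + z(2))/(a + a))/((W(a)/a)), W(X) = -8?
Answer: I*√44810/4 ≈ 52.921*I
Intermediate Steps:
y = 50 (y = 5 - 1*(-45) = 5 + 45 = 50)
z(A) = -6*A² (z(A) = 3*(-2*A²) = -6*A²)
s(a) = 3/2 - a/16 (s(a) = ((a - 6*2²)/(a + a))/((-8/a)) = ((a - 6*4)/((2*a)))*(-a/8) = ((a - 24)*(1/(2*a)))*(-a/8) = ((-24 + a)*(1/(2*a)))*(-a/8) = ((-24 + a)/(2*a))*(-a/8) = 3/2 - a/16)
√(-2799 + s(y)) = √(-2799 + (3/2 - 1/16*50)) = √(-2799 + (3/2 - 25/8)) = √(-2799 - 13/8) = √(-22405/8) = I*√44810/4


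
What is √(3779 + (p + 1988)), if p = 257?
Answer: 2*√1506 ≈ 77.614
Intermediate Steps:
√(3779 + (p + 1988)) = √(3779 + (257 + 1988)) = √(3779 + 2245) = √6024 = 2*√1506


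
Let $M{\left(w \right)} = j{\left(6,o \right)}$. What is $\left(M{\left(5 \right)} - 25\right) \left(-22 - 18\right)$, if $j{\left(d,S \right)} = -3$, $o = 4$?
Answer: $1120$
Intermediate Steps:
$M{\left(w \right)} = -3$
$\left(M{\left(5 \right)} - 25\right) \left(-22 - 18\right) = \left(-3 - 25\right) \left(-22 - 18\right) = \left(-28\right) \left(-40\right) = 1120$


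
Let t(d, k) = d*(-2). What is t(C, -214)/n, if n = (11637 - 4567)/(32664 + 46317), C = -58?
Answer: 654414/505 ≈ 1295.9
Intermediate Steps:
t(d, k) = -2*d
n = 1010/11283 (n = 7070/78981 = 7070*(1/78981) = 1010/11283 ≈ 0.089515)
t(C, -214)/n = (-2*(-58))/(1010/11283) = 116*(11283/1010) = 654414/505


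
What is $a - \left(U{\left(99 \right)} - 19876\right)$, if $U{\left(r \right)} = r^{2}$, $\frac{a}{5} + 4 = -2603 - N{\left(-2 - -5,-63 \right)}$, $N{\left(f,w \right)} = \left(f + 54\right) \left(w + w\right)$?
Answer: $32950$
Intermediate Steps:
$N{\left(f,w \right)} = 2 w \left(54 + f\right)$ ($N{\left(f,w \right)} = \left(54 + f\right) 2 w = 2 w \left(54 + f\right)$)
$a = 22875$ ($a = -20 + 5 \left(-2603 - 2 \left(-63\right) \left(54 - -3\right)\right) = -20 + 5 \left(-2603 - 2 \left(-63\right) \left(54 + \left(-2 + 5\right)\right)\right) = -20 + 5 \left(-2603 - 2 \left(-63\right) \left(54 + 3\right)\right) = -20 + 5 \left(-2603 - 2 \left(-63\right) 57\right) = -20 + 5 \left(-2603 - -7182\right) = -20 + 5 \left(-2603 + 7182\right) = -20 + 5 \cdot 4579 = -20 + 22895 = 22875$)
$a - \left(U{\left(99 \right)} - 19876\right) = 22875 - \left(99^{2} - 19876\right) = 22875 - \left(9801 - 19876\right) = 22875 - -10075 = 22875 + 10075 = 32950$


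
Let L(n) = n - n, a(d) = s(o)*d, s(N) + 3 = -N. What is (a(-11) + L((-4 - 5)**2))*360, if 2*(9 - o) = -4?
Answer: 55440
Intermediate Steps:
o = 11 (o = 9 - 1/2*(-4) = 9 + 2 = 11)
s(N) = -3 - N
a(d) = -14*d (a(d) = (-3 - 1*11)*d = (-3 - 11)*d = -14*d)
L(n) = 0
(a(-11) + L((-4 - 5)**2))*360 = (-14*(-11) + 0)*360 = (154 + 0)*360 = 154*360 = 55440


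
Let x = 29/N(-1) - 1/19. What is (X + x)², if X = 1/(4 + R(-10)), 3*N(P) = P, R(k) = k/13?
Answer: 4791546841/636804 ≈ 7524.4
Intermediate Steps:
R(k) = k/13 (R(k) = k*(1/13) = k/13)
N(P) = P/3
X = 13/42 (X = 1/(4 + (1/13)*(-10)) = 1/(4 - 10/13) = 1/(42/13) = 13/42 ≈ 0.30952)
x = -1654/19 (x = 29/(((⅓)*(-1))) - 1/19 = 29/(-⅓) - 1*1/19 = 29*(-3) - 1/19 = -87 - 1/19 = -1654/19 ≈ -87.053)
(X + x)² = (13/42 - 1654/19)² = (-69221/798)² = 4791546841/636804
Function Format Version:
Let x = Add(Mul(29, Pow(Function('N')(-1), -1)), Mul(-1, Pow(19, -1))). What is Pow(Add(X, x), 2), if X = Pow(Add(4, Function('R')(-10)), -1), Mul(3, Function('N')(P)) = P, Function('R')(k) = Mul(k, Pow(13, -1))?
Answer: Rational(4791546841, 636804) ≈ 7524.4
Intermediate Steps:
Function('R')(k) = Mul(Rational(1, 13), k) (Function('R')(k) = Mul(k, Rational(1, 13)) = Mul(Rational(1, 13), k))
Function('N')(P) = Mul(Rational(1, 3), P)
X = Rational(13, 42) (X = Pow(Add(4, Mul(Rational(1, 13), -10)), -1) = Pow(Add(4, Rational(-10, 13)), -1) = Pow(Rational(42, 13), -1) = Rational(13, 42) ≈ 0.30952)
x = Rational(-1654, 19) (x = Add(Mul(29, Pow(Mul(Rational(1, 3), -1), -1)), Mul(-1, Pow(19, -1))) = Add(Mul(29, Pow(Rational(-1, 3), -1)), Mul(-1, Rational(1, 19))) = Add(Mul(29, -3), Rational(-1, 19)) = Add(-87, Rational(-1, 19)) = Rational(-1654, 19) ≈ -87.053)
Pow(Add(X, x), 2) = Pow(Add(Rational(13, 42), Rational(-1654, 19)), 2) = Pow(Rational(-69221, 798), 2) = Rational(4791546841, 636804)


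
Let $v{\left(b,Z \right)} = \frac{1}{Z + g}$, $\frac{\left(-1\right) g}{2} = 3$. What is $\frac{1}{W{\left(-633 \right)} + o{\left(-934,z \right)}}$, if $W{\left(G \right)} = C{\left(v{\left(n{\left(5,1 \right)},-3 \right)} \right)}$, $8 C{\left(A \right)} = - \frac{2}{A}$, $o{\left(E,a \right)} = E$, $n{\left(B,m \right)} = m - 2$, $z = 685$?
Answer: $- \frac{4}{3727} \approx -0.0010732$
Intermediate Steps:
$g = -6$ ($g = \left(-2\right) 3 = -6$)
$n{\left(B,m \right)} = -2 + m$
$v{\left(b,Z \right)} = \frac{1}{-6 + Z}$ ($v{\left(b,Z \right)} = \frac{1}{Z - 6} = \frac{1}{-6 + Z}$)
$C{\left(A \right)} = - \frac{1}{4 A}$ ($C{\left(A \right)} = \frac{\left(-2\right) \frac{1}{A}}{8} = - \frac{1}{4 A}$)
$W{\left(G \right)} = \frac{9}{4}$ ($W{\left(G \right)} = - \frac{1}{4 \frac{1}{-6 - 3}} = - \frac{1}{4 \frac{1}{-9}} = - \frac{1}{4 \left(- \frac{1}{9}\right)} = \left(- \frac{1}{4}\right) \left(-9\right) = \frac{9}{4}$)
$\frac{1}{W{\left(-633 \right)} + o{\left(-934,z \right)}} = \frac{1}{\frac{9}{4} - 934} = \frac{1}{- \frac{3727}{4}} = - \frac{4}{3727}$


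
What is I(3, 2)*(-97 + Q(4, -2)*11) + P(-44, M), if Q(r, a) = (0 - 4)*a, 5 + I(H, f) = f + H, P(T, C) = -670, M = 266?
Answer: -670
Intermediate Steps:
I(H, f) = -5 + H + f (I(H, f) = -5 + (f + H) = -5 + (H + f) = -5 + H + f)
Q(r, a) = -4*a
I(3, 2)*(-97 + Q(4, -2)*11) + P(-44, M) = (-5 + 3 + 2)*(-97 - 4*(-2)*11) - 670 = 0*(-97 + 8*11) - 670 = 0*(-97 + 88) - 670 = 0*(-9) - 670 = 0 - 670 = -670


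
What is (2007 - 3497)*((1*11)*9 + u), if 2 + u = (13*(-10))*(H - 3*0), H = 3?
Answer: 436570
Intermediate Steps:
u = -392 (u = -2 + (13*(-10))*(3 - 3*0) = -2 - 130*(3 + 0) = -2 - 130*3 = -2 - 390 = -392)
(2007 - 3497)*((1*11)*9 + u) = (2007 - 3497)*((1*11)*9 - 392) = -1490*(11*9 - 392) = -1490*(99 - 392) = -1490*(-293) = 436570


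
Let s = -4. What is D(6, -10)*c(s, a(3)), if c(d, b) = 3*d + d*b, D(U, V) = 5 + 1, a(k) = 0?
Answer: -72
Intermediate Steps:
D(U, V) = 6
c(d, b) = 3*d + b*d
D(6, -10)*c(s, a(3)) = 6*(-4*(3 + 0)) = 6*(-4*3) = 6*(-12) = -72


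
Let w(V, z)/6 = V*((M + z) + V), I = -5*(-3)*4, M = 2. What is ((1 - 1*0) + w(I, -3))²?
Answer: 451180081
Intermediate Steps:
I = 60 (I = 15*4 = 60)
w(V, z) = 6*V*(2 + V + z) (w(V, z) = 6*(V*((2 + z) + V)) = 6*(V*(2 + V + z)) = 6*V*(2 + V + z))
((1 - 1*0) + w(I, -3))² = ((1 - 1*0) + 6*60*(2 + 60 - 3))² = ((1 + 0) + 6*60*59)² = (1 + 21240)² = 21241² = 451180081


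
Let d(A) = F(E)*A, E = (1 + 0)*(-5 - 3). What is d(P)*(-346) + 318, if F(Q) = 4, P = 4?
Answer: -5218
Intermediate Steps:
E = -8 (E = 1*(-8) = -8)
d(A) = 4*A
d(P)*(-346) + 318 = (4*4)*(-346) + 318 = 16*(-346) + 318 = -5536 + 318 = -5218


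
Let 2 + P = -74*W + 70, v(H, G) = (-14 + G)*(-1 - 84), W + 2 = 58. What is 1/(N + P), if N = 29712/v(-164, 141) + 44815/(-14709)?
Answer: -158783655/648122989513 ≈ -0.00024499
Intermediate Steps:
W = 56 (W = -2 + 58 = 56)
v(H, G) = 1190 - 85*G (v(H, G) = (-14 + G)*(-85) = 1190 - 85*G)
P = -4076 (P = -2 + (-74*56 + 70) = -2 + (-4144 + 70) = -2 - 4074 = -4076)
N = -920811733/158783655 (N = 29712/(1190 - 85*141) + 44815/(-14709) = 29712/(1190 - 11985) + 44815*(-1/14709) = 29712/(-10795) - 44815/14709 = 29712*(-1/10795) - 44815/14709 = -29712/10795 - 44815/14709 = -920811733/158783655 ≈ -5.7992)
1/(N + P) = 1/(-920811733/158783655 - 4076) = 1/(-648122989513/158783655) = -158783655/648122989513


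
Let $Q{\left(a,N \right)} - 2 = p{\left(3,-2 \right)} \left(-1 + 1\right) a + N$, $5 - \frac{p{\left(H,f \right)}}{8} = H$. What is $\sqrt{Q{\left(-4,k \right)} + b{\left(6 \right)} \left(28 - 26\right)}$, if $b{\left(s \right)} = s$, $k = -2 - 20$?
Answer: $2 i \sqrt{2} \approx 2.8284 i$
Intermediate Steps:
$k = -22$
$p{\left(H,f \right)} = 40 - 8 H$
$Q{\left(a,N \right)} = 2 + N$ ($Q{\left(a,N \right)} = 2 + \left(\left(40 - 24\right) \left(-1 + 1\right) a + N\right) = 2 + \left(\left(40 - 24\right) 0 a + N\right) = 2 + \left(16 \cdot 0 a + N\right) = 2 + \left(0 a + N\right) = 2 + \left(0 + N\right) = 2 + N$)
$\sqrt{Q{\left(-4,k \right)} + b{\left(6 \right)} \left(28 - 26\right)} = \sqrt{\left(2 - 22\right) + 6 \left(28 - 26\right)} = \sqrt{-20 + 6 \cdot 2} = \sqrt{-20 + 12} = \sqrt{-8} = 2 i \sqrt{2}$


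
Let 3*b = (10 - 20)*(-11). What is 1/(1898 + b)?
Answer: 3/5804 ≈ 0.00051688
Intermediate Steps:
b = 110/3 (b = ((10 - 20)*(-11))/3 = (-10*(-11))/3 = (⅓)*110 = 110/3 ≈ 36.667)
1/(1898 + b) = 1/(1898 + 110/3) = 1/(5804/3) = 3/5804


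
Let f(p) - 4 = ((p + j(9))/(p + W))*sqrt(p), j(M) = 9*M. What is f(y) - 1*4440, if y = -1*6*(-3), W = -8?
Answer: -4436 + 297*sqrt(2)/10 ≈ -4394.0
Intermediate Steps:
y = 18 (y = -6*(-3) = 18)
f(p) = 4 + sqrt(p)*(81 + p)/(-8 + p) (f(p) = 4 + ((p + 9*9)/(p - 8))*sqrt(p) = 4 + ((p + 81)/(-8 + p))*sqrt(p) = 4 + ((81 + p)/(-8 + p))*sqrt(p) = 4 + sqrt(p)*(81 + p)/(-8 + p))
f(y) - 1*4440 = (-32 + 18**(3/2) + 4*18 + 81*sqrt(18))/(-8 + 18) - 1*4440 = (-32 + 54*sqrt(2) + 72 + 81*(3*sqrt(2)))/10 - 4440 = (-32 + 54*sqrt(2) + 72 + 243*sqrt(2))/10 - 4440 = (40 + 297*sqrt(2))/10 - 4440 = (4 + 297*sqrt(2)/10) - 4440 = -4436 + 297*sqrt(2)/10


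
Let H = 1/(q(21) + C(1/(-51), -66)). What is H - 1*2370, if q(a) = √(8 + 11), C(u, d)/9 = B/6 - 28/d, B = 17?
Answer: -964170540/406829 - 484*√19/406829 ≈ -2370.0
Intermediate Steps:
C(u, d) = 51/2 - 252/d (C(u, d) = 9*(17/6 - 28/d) = 51/2 - 252/d)
q(a) = √19
H = 1/(645/22 + √19) (H = 1/(√19 + (51/2 - 252/(-66))) = 1/(√19 + (51/2 - 252*(-1/66))) = 1/(√19 + (51/2 + 42/11)) = 1/(√19 + 645/22) = 1/(645/22 + √19) ≈ 0.029694)
H - 1*2370 = (14190/406829 - 484*√19/406829) - 1*2370 = (14190/406829 - 484*√19/406829) - 2370 = -964170540/406829 - 484*√19/406829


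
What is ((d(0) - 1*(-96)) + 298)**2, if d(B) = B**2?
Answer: 155236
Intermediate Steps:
((d(0) - 1*(-96)) + 298)**2 = ((0**2 - 1*(-96)) + 298)**2 = ((0 + 96) + 298)**2 = (96 + 298)**2 = 394**2 = 155236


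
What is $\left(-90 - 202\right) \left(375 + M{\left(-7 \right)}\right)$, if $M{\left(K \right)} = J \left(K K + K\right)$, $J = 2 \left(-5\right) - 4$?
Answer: $62196$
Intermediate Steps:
$J = -14$ ($J = -10 - 4 = -14$)
$M{\left(K \right)} = - 14 K - 14 K^{2}$ ($M{\left(K \right)} = - 14 \left(K K + K\right) = - 14 \left(K^{2} + K\right) = - 14 \left(K + K^{2}\right) = - 14 K - 14 K^{2}$)
$\left(-90 - 202\right) \left(375 + M{\left(-7 \right)}\right) = \left(-90 - 202\right) \left(375 - - 98 \left(1 - 7\right)\right) = - 292 \left(375 - \left(-98\right) \left(-6\right)\right) = - 292 \left(375 - 588\right) = \left(-292\right) \left(-213\right) = 62196$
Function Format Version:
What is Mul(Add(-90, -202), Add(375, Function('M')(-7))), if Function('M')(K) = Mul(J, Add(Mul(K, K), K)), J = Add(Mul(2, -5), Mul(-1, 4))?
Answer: 62196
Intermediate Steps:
J = -14 (J = Add(-10, -4) = -14)
Function('M')(K) = Add(Mul(-14, K), Mul(-14, Pow(K, 2))) (Function('M')(K) = Mul(-14, Add(Mul(K, K), K)) = Mul(-14, Add(Pow(K, 2), K)) = Mul(-14, Add(K, Pow(K, 2))) = Add(Mul(-14, K), Mul(-14, Pow(K, 2))))
Mul(Add(-90, -202), Add(375, Function('M')(-7))) = Mul(Add(-90, -202), Add(375, Mul(-14, -7, Add(1, -7)))) = Mul(-292, Add(375, Mul(-14, -7, -6))) = Mul(-292, Add(375, -588)) = Mul(-292, -213) = 62196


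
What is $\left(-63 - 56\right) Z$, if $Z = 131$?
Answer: $-15589$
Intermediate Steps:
$\left(-63 - 56\right) Z = \left(-63 - 56\right) 131 = \left(-119\right) 131 = -15589$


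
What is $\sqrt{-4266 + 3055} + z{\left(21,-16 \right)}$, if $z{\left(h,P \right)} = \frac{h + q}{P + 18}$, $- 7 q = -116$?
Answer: $\frac{263}{14} + i \sqrt{1211} \approx 18.786 + 34.799 i$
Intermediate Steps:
$q = \frac{116}{7}$ ($q = \left(- \frac{1}{7}\right) \left(-116\right) = \frac{116}{7} \approx 16.571$)
$z{\left(h,P \right)} = \frac{\frac{116}{7} + h}{18 + P}$ ($z{\left(h,P \right)} = \frac{h + \frac{116}{7}}{P + 18} = \frac{\frac{116}{7} + h}{18 + P}$)
$\sqrt{-4266 + 3055} + z{\left(21,-16 \right)} = \sqrt{-4266 + 3055} + \frac{\frac{116}{7} + 21}{18 - 16} = \sqrt{-1211} + \frac{1}{2} \cdot \frac{263}{7} = i \sqrt{1211} + \frac{1}{2} \cdot \frac{263}{7} = i \sqrt{1211} + \frac{263}{14} = \frac{263}{14} + i \sqrt{1211}$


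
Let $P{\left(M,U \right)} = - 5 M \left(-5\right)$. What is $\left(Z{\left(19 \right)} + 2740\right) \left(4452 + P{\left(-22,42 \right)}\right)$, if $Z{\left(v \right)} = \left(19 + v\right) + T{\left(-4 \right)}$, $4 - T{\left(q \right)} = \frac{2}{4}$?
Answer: $10853413$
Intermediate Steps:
$T{\left(q \right)} = \frac{7}{2}$ ($T{\left(q \right)} = 4 - \frac{2}{4} = 4 - 2 \cdot \frac{1}{4} = 4 - \frac{1}{2} = \frac{7}{2}$)
$Z{\left(v \right)} = \frac{45}{2} + v$ ($Z{\left(v \right)} = \left(19 + v\right) + \frac{7}{2} = \frac{45}{2} + v$)
$P{\left(M,U \right)} = 25 M$
$\left(Z{\left(19 \right)} + 2740\right) \left(4452 + P{\left(-22,42 \right)}\right) = \left(\left(\frac{45}{2} + 19\right) + 2740\right) \left(4452 + 25 \left(-22\right)\right) = \left(\frac{83}{2} + 2740\right) \left(4452 - 550\right) = \frac{5563}{2} \cdot 3902 = 10853413$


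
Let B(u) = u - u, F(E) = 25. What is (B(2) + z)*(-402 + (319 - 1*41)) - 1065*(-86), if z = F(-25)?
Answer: 88490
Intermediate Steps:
z = 25
B(u) = 0
(B(2) + z)*(-402 + (319 - 1*41)) - 1065*(-86) = (0 + 25)*(-402 + (319 - 1*41)) - 1065*(-86) = 25*(-402 + (319 - 41)) + 91590 = 25*(-402 + 278) + 91590 = 25*(-124) + 91590 = -3100 + 91590 = 88490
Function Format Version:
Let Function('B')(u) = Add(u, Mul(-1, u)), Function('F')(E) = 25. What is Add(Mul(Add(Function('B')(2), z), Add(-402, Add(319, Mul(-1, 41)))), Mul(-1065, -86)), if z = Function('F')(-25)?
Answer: 88490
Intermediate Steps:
z = 25
Function('B')(u) = 0
Add(Mul(Add(Function('B')(2), z), Add(-402, Add(319, Mul(-1, 41)))), Mul(-1065, -86)) = Add(Mul(Add(0, 25), Add(-402, Add(319, Mul(-1, 41)))), Mul(-1065, -86)) = Add(Mul(25, Add(-402, Add(319, -41))), 91590) = Add(Mul(25, Add(-402, 278)), 91590) = Add(Mul(25, -124), 91590) = Add(-3100, 91590) = 88490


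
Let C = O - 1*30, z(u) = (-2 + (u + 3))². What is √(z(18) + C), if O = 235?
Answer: √566 ≈ 23.791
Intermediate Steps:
z(u) = (1 + u)² (z(u) = (-2 + (3 + u))² = (1 + u)²)
C = 205 (C = 235 - 1*30 = 235 - 30 = 205)
√(z(18) + C) = √((1 + 18)² + 205) = √(19² + 205) = √(361 + 205) = √566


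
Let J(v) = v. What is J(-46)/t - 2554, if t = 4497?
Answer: -11485384/4497 ≈ -2554.0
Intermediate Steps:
J(-46)/t - 2554 = -46/4497 - 2554 = -11485384/4497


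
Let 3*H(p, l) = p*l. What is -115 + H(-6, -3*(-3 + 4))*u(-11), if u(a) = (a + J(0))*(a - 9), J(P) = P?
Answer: 1205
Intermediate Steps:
u(a) = a*(-9 + a) (u(a) = (a + 0)*(a - 9) = a*(-9 + a))
H(p, l) = l*p/3 (H(p, l) = (p*l)/3 = (l*p)/3 = l*p/3)
-115 + H(-6, -3*(-3 + 4))*u(-11) = -115 + ((1/3)*(-3*(-3 + 4))*(-6))*(-11*(-9 - 11)) = -115 + ((1/3)*(-3*1)*(-6))*(-11*(-20)) = -115 + ((1/3)*(-3)*(-6))*220 = -115 + 6*220 = -115 + 1320 = 1205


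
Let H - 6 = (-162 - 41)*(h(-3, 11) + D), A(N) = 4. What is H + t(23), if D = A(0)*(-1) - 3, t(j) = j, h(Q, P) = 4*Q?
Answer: 3886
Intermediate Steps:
D = -7 (D = 4*(-1) - 3 = -4 - 3 = -7)
H = 3863 (H = 6 + (-162 - 41)*(4*(-3) - 7) = 6 - 203*(-12 - 7) = 6 - 203*(-19) = 6 + 3857 = 3863)
H + t(23) = 3863 + 23 = 3886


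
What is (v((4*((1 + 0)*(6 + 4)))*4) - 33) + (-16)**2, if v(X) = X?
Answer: 383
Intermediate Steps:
(v((4*((1 + 0)*(6 + 4)))*4) - 33) + (-16)**2 = ((4*((1 + 0)*(6 + 4)))*4 - 33) + (-16)**2 = ((4*(1*10))*4 - 33) + 256 = ((4*10)*4 - 33) + 256 = (40*4 - 33) + 256 = (160 - 33) + 256 = 127 + 256 = 383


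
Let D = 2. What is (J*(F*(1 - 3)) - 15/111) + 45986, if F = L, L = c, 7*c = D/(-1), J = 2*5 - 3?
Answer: 1701625/37 ≈ 45990.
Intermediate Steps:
J = 7 (J = 10 - 3 = 7)
c = -2/7 (c = (2/(-1))/7 = (2*(-1))/7 = (⅐)*(-2) = -2/7 ≈ -0.28571)
L = -2/7 ≈ -0.28571
F = -2/7 ≈ -0.28571
(J*(F*(1 - 3)) - 15/111) + 45986 = (7*(-2*(1 - 3)/7) - 15/111) + 45986 = (7*(-2/7*(-2)) - 15*1/111) + 45986 = (7*(4/7) - 5/37) + 45986 = (4 - 5/37) + 45986 = 143/37 + 45986 = 1701625/37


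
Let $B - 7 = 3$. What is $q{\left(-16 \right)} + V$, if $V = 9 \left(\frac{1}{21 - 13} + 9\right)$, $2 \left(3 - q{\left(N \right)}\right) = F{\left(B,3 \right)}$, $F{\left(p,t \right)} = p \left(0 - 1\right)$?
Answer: $\frac{721}{8} \approx 90.125$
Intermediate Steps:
$B = 10$ ($B = 7 + 3 = 10$)
$F{\left(p,t \right)} = - p$ ($F{\left(p,t \right)} = p \left(-1\right) = - p$)
$q{\left(N \right)} = 8$ ($q{\left(N \right)} = 3 - \frac{\left(-1\right) 10}{2} = 3 - -5 = 3 + 5 = 8$)
$V = \frac{657}{8}$ ($V = 9 \left(\frac{1}{8} + 9\right) = 9 \cdot \frac{73}{8} = \frac{657}{8} \approx 82.125$)
$q{\left(-16 \right)} + V = 8 + \frac{657}{8} = \frac{721}{8}$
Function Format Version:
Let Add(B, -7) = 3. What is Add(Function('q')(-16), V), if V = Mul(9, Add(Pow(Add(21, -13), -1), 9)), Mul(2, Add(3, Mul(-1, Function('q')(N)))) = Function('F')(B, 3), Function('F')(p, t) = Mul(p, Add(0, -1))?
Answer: Rational(721, 8) ≈ 90.125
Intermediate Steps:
B = 10 (B = Add(7, 3) = 10)
Function('F')(p, t) = Mul(-1, p) (Function('F')(p, t) = Mul(p, -1) = Mul(-1, p))
Function('q')(N) = 8 (Function('q')(N) = Add(3, Mul(Rational(-1, 2), Mul(-1, 10))) = Add(3, Mul(Rational(-1, 2), -10)) = Add(3, 5) = 8)
V = Rational(657, 8) (V = Mul(9, Add(Pow(8, -1), 9)) = Mul(9, Add(Rational(1, 8), 9)) = Mul(9, Rational(73, 8)) = Rational(657, 8) ≈ 82.125)
Add(Function('q')(-16), V) = Add(8, Rational(657, 8)) = Rational(721, 8)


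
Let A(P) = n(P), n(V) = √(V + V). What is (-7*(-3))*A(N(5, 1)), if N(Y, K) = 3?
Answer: 21*√6 ≈ 51.439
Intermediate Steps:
n(V) = √2*√V (n(V) = √(2*V) = √2*√V)
A(P) = √2*√P
(-7*(-3))*A(N(5, 1)) = (-7*(-3))*(√2*√3) = 21*√6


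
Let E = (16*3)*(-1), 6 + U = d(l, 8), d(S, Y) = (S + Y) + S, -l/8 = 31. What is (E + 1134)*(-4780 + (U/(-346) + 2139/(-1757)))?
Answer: -1577816437728/303961 ≈ -5.1908e+6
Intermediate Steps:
l = -248 (l = -8*31 = -248)
d(S, Y) = Y + 2*S
U = -494 (U = -6 + (8 + 2*(-248)) = -6 + (8 - 496) = -6 - 488 = -494)
E = -48 (E = 48*(-1) = -48)
(E + 1134)*(-4780 + (U/(-346) + 2139/(-1757))) = (-48 + 1134)*(-4780 + (-494/(-346) + 2139/(-1757))) = 1086*(-4780 + (-494*(-1/346) + 2139*(-1/1757))) = 1086*(-4780 + (247/173 - 2139/1757)) = 1086*(-4780 + 63932/303961) = 1086*(-1452869648/303961) = -1577816437728/303961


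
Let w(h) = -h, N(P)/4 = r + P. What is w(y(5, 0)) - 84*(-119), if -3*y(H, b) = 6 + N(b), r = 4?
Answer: 30010/3 ≈ 10003.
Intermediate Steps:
N(P) = 16 + 4*P (N(P) = 4*(4 + P) = 16 + 4*P)
y(H, b) = -22/3 - 4*b/3 (y(H, b) = -(6 + (16 + 4*b))/3 = -(22 + 4*b)/3 = -22/3 - 4*b/3)
w(y(5, 0)) - 84*(-119) = -(-22/3 - 4/3*0) - 84*(-119) = -(-22/3 + 0) + 9996 = -1*(-22/3) + 9996 = 22/3 + 9996 = 30010/3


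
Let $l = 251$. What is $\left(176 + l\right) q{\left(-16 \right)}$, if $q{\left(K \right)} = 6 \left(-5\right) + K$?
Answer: $-19642$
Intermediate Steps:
$q{\left(K \right)} = -30 + K$
$\left(176 + l\right) q{\left(-16 \right)} = \left(176 + 251\right) \left(-30 - 16\right) = 427 \left(-46\right) = -19642$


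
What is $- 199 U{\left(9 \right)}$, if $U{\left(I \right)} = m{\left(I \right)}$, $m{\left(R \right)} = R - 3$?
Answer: $-1194$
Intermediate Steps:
$m{\left(R \right)} = -3 + R$
$U{\left(I \right)} = -3 + I$
$- 199 U{\left(9 \right)} = - 199 \left(-3 + 9\right) = \left(-199\right) 6 = -1194$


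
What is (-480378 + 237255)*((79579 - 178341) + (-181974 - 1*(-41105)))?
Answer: 58259807613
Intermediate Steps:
(-480378 + 237255)*((79579 - 178341) + (-181974 - 1*(-41105))) = -243123*(-98762 + (-181974 + 41105)) = -243123*(-98762 - 140869) = -243123*(-239631) = 58259807613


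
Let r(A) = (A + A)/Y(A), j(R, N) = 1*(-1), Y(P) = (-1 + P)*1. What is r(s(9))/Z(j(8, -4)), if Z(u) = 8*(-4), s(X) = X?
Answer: -9/128 ≈ -0.070313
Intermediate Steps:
Y(P) = -1 + P
j(R, N) = -1
Z(u) = -32
r(A) = 2*A/(-1 + A) (r(A) = (A + A)/(-1 + A) = (2*A)/(-1 + A) = 2*A/(-1 + A))
r(s(9))/Z(j(8, -4)) = (2*9/(-1 + 9))/(-32) = (2*9/8)*(-1/32) = (2*9*(⅛))*(-1/32) = (9/4)*(-1/32) = -9/128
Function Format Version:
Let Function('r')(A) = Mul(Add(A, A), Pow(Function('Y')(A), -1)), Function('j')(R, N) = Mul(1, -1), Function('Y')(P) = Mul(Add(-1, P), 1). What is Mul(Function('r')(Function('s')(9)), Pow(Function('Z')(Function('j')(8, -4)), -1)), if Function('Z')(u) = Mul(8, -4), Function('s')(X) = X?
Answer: Rational(-9, 128) ≈ -0.070313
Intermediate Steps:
Function('Y')(P) = Add(-1, P)
Function('j')(R, N) = -1
Function('Z')(u) = -32
Function('r')(A) = Mul(2, A, Pow(Add(-1, A), -1)) (Function('r')(A) = Mul(Add(A, A), Pow(Add(-1, A), -1)) = Mul(Mul(2, A), Pow(Add(-1, A), -1)) = Mul(2, A, Pow(Add(-1, A), -1)))
Mul(Function('r')(Function('s')(9)), Pow(Function('Z')(Function('j')(8, -4)), -1)) = Mul(Mul(2, 9, Pow(Add(-1, 9), -1)), Pow(-32, -1)) = Mul(Mul(2, 9, Pow(8, -1)), Rational(-1, 32)) = Mul(Mul(2, 9, Rational(1, 8)), Rational(-1, 32)) = Mul(Rational(9, 4), Rational(-1, 32)) = Rational(-9, 128)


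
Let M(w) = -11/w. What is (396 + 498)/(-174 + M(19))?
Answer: -16986/3317 ≈ -5.1209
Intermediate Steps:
(396 + 498)/(-174 + M(19)) = (396 + 498)/(-174 - 11/19) = 894/(-174 - 11*1/19) = 894/(-174 - 11/19) = 894/(-3317/19) = 894*(-19/3317) = -16986/3317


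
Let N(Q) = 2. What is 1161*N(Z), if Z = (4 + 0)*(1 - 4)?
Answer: 2322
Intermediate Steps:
Z = -12 (Z = 4*(-3) = -12)
1161*N(Z) = 1161*2 = 2322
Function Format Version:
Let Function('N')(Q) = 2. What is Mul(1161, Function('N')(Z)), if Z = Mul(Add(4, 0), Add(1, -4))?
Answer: 2322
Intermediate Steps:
Z = -12 (Z = Mul(4, -3) = -12)
Mul(1161, Function('N')(Z)) = Mul(1161, 2) = 2322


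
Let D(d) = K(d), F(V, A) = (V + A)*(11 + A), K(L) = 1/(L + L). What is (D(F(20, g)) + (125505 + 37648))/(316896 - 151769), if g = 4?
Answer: 117470161/118891440 ≈ 0.98805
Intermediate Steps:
K(L) = 1/(2*L)
F(V, A) = (11 + A)*(A + V) (F(V, A) = (A + V)*(11 + A) = (11 + A)*(A + V))
D(d) = 1/(2*d)
(D(F(20, g)) + (125505 + 37648))/(316896 - 151769) = (1/(2*(4**2 + 11*4 + 11*20 + 4*20)) + (125505 + 37648))/(316896 - 151769) = (1/(2*(16 + 44 + 220 + 80)) + 163153)/165127 = ((1/2)/360 + 163153)*(1/165127) = ((1/2)*(1/360) + 163153)*(1/165127) = (1/720 + 163153)*(1/165127) = (117470161/720)*(1/165127) = 117470161/118891440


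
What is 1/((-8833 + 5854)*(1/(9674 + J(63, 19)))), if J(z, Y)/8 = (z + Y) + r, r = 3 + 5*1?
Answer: -10394/2979 ≈ -3.4891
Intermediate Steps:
r = 8 (r = 3 + 5 = 8)
J(z, Y) = 64 + 8*Y + 8*z (J(z, Y) = 8*((z + Y) + 8) = 8*((Y + z) + 8) = 8*(8 + Y + z) = 64 + 8*Y + 8*z)
1/((-8833 + 5854)*(1/(9674 + J(63, 19)))) = 1/((-8833 + 5854)*(1/(9674 + (64 + 8*19 + 8*63)))) = 1/((-2979)*(1/(9674 + (64 + 152 + 504)))) = -1/(2979*(1/(9674 + 720))) = -1/(2979*(1/10394)) = -1/(2979*1/10394) = -1/2979*10394 = -10394/2979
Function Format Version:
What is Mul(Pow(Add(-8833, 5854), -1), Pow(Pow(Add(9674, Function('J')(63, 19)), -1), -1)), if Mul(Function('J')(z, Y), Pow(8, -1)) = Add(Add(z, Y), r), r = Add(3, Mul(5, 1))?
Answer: Rational(-10394, 2979) ≈ -3.4891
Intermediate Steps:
r = 8 (r = Add(3, 5) = 8)
Function('J')(z, Y) = Add(64, Mul(8, Y), Mul(8, z)) (Function('J')(z, Y) = Mul(8, Add(Add(z, Y), 8)) = Mul(8, Add(Add(Y, z), 8)) = Mul(8, Add(8, Y, z)) = Add(64, Mul(8, Y), Mul(8, z)))
Mul(Pow(Add(-8833, 5854), -1), Pow(Pow(Add(9674, Function('J')(63, 19)), -1), -1)) = Mul(Pow(Add(-8833, 5854), -1), Pow(Pow(Add(9674, Add(64, Mul(8, 19), Mul(8, 63))), -1), -1)) = Mul(Pow(-2979, -1), Pow(Pow(Add(9674, Add(64, 152, 504)), -1), -1)) = Mul(Rational(-1, 2979), Pow(Pow(Add(9674, 720), -1), -1)) = Mul(Rational(-1, 2979), Pow(Pow(10394, -1), -1)) = Mul(Rational(-1, 2979), Pow(Rational(1, 10394), -1)) = Mul(Rational(-1, 2979), 10394) = Rational(-10394, 2979)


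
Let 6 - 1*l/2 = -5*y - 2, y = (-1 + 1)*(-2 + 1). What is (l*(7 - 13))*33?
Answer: -3168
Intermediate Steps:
y = 0 (y = 0*(-1) = 0)
l = 16 (l = 12 - 2*(-5*0 - 2) = 12 - 2*(0 - 2) = 12 - 2*(-2) = 12 + 4 = 16)
(l*(7 - 13))*33 = (16*(7 - 13))*33 = (16*(-6))*33 = -96*33 = -3168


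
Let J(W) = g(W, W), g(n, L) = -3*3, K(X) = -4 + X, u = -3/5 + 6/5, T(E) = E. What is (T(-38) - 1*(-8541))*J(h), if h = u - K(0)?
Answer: -76527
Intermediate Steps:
u = ⅗ (u = -3*⅕ + 6*(⅕) = -⅗ + 6/5 = ⅗ ≈ 0.60000)
g(n, L) = -9
h = 23/5 (h = ⅗ - (-4 + 0) = ⅗ - 1*(-4) = ⅗ + 4 = 23/5 ≈ 4.6000)
J(W) = -9
(T(-38) - 1*(-8541))*J(h) = (-38 - 1*(-8541))*(-9) = (-38 + 8541)*(-9) = 8503*(-9) = -76527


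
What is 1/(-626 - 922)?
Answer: -1/1548 ≈ -0.00064600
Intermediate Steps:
1/(-626 - 922) = 1/(-1548) = -1/1548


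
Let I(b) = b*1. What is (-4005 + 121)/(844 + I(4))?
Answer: -971/212 ≈ -4.5802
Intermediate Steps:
I(b) = b
(-4005 + 121)/(844 + I(4)) = (-4005 + 121)/(844 + 4) = -3884/848 = -3884*1/848 = -971/212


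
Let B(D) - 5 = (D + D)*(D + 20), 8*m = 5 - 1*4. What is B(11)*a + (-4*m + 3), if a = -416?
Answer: -571579/2 ≈ -2.8579e+5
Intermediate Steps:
m = 1/8 (m = (5 - 1*4)/8 = (5 - 4)/8 = (1/8)*1 = 1/8 ≈ 0.12500)
B(D) = 5 + 2*D*(20 + D) (B(D) = 5 + (D + D)*(D + 20) = 5 + (2*D)*(20 + D) = 5 + 2*D*(20 + D))
B(11)*a + (-4*m + 3) = (5 + 2*11**2 + 40*11)*(-416) + (-4*1/8 + 3) = (5 + 2*121 + 440)*(-416) + (-1/2 + 3) = (5 + 242 + 440)*(-416) + 5/2 = 687*(-416) + 5/2 = -285792 + 5/2 = -571579/2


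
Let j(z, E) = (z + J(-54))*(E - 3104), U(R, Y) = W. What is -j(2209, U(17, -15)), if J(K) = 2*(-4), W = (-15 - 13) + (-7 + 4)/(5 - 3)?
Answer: 13793667/2 ≈ 6.8968e+6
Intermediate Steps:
W = -59/2 (W = -28 - 3/2 = -59/2 ≈ -29.500)
U(R, Y) = -59/2
J(K) = -8
j(z, E) = (-3104 + E)*(-8 + z) (j(z, E) = (z - 8)*(E - 3104) = (-8 + z)*(-3104 + E) = (-3104 + E)*(-8 + z))
-j(2209, U(17, -15)) = -(24832 - 3104*2209 - 8*(-59/2) - 59/2*2209) = -(24832 - 6856736 + 236 - 130331/2) = -1*(-13793667/2) = 13793667/2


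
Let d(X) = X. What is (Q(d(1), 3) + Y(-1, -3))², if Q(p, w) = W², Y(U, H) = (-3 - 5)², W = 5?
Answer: 7921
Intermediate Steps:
Y(U, H) = 64 (Y(U, H) = (-8)² = 64)
Q(p, w) = 25 (Q(p, w) = 5² = 25)
(Q(d(1), 3) + Y(-1, -3))² = (25 + 64)² = 89² = 7921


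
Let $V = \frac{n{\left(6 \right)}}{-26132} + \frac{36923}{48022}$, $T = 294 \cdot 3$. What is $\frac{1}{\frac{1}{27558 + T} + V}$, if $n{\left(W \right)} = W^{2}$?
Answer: $\frac{4461208263720}{3424130385283} \approx 1.3029$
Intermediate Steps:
$T = 882$
$V = \frac{240785761}{313727726}$ ($V = \frac{6^{2}}{-26132} + \frac{36923}{48022} = 36 \left(- \frac{1}{26132}\right) + 36923 \cdot \frac{1}{48022} = - \frac{9}{6533} + \frac{36923}{48022} = \frac{240785761}{313727726} \approx 0.7675$)
$\frac{1}{\frac{1}{27558 + T} + V} = \frac{1}{\frac{1}{27558 + 882} + \frac{240785761}{313727726}} = \frac{1}{\frac{1}{28440} + \frac{240785761}{313727726}} = \frac{1}{\frac{3424130385283}{4461208263720}} = \frac{4461208263720}{3424130385283}$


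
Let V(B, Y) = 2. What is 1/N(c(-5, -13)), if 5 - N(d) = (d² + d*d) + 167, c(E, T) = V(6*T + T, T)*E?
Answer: -1/362 ≈ -0.0027624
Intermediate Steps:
c(E, T) = 2*E
N(d) = -162 - 2*d² (N(d) = 5 - ((d² + d*d) + 167) = 5 - ((d² + d²) + 167) = 5 - (2*d² + 167) = 5 - (167 + 2*d²) = 5 + (-167 - 2*d²) = -162 - 2*d²)
1/N(c(-5, -13)) = 1/(-162 - 2*(2*(-5))²) = 1/(-162 - 2*(-10)²) = 1/(-162 - 2*100) = 1/(-162 - 200) = 1/(-362) = -1/362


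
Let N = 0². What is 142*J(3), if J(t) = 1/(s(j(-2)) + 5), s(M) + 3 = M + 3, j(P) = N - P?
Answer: 142/7 ≈ 20.286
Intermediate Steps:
N = 0
j(P) = -P (j(P) = 0 - P = -P)
s(M) = M (s(M) = -3 + (M + 3) = -3 + (3 + M) = M)
J(t) = ⅐ (J(t) = 1/(-1*(-2) + 5) = 1/(2 + 5) = 1/7 = ⅐)
142*J(3) = 142*(⅐) = 142/7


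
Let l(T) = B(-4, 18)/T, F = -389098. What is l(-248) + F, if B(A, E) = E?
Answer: -48248161/124 ≈ -3.8910e+5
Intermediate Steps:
l(T) = 18/T
l(-248) + F = 18/(-248) - 389098 = 18*(-1/248) - 389098 = -9/124 - 389098 = -48248161/124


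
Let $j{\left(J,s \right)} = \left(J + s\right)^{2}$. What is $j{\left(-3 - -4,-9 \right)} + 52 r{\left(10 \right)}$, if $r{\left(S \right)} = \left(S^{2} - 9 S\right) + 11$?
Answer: $1156$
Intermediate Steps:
$r{\left(S \right)} = 11 + S^{2} - 9 S$
$j{\left(-3 - -4,-9 \right)} + 52 r{\left(10 \right)} = \left(\left(-3 - -4\right) - 9\right)^{2} + 52 \left(11 + 10^{2} - 90\right) = \left(\left(-3 + 4\right) - 9\right)^{2} + 52 \left(11 + 100 - 90\right) = \left(1 - 9\right)^{2} + 52 \cdot 21 = \left(-8\right)^{2} + 1092 = 64 + 1092 = 1156$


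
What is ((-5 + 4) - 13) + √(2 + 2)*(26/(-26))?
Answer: -16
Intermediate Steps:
((-5 + 4) - 13) + √(2 + 2)*(26/(-26)) = (-1 - 13) + √4*(26*(-1/26)) = -14 + 2*(-1) = -14 - 2 = -16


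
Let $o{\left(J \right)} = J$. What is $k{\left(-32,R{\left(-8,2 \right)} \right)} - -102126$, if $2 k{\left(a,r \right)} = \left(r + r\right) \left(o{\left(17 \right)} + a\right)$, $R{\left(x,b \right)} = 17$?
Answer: $101871$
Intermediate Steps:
$k{\left(a,r \right)} = r \left(17 + a\right)$ ($k{\left(a,r \right)} = \frac{\left(r + r\right) \left(17 + a\right)}{2} = \frac{2 r \left(17 + a\right)}{2} = r \left(17 + a\right)$)
$k{\left(-32,R{\left(-8,2 \right)} \right)} - -102126 = 17 \left(17 - 32\right) - -102126 = 17 \left(-15\right) + 102126 = -255 + 102126 = 101871$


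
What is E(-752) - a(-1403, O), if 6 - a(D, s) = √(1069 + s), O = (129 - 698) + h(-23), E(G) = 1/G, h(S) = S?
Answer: -4513/752 + 3*√53 ≈ 15.839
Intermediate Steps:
O = -592 (O = (129 - 698) - 23 = -569 - 23 = -592)
a(D, s) = 6 - √(1069 + s)
E(-752) - a(-1403, O) = 1/(-752) - (6 - √(1069 - 592)) = -1/752 - (6 - √477) = -1/752 - (6 - 3*√53) = -1/752 + (-6 + 3*√53) = -4513/752 + 3*√53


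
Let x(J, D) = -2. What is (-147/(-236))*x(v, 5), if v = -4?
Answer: -147/118 ≈ -1.2458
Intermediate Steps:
(-147/(-236))*x(v, 5) = -147/(-236)*(-2) = -147*(-1/236)*(-2) = (147/236)*(-2) = -147/118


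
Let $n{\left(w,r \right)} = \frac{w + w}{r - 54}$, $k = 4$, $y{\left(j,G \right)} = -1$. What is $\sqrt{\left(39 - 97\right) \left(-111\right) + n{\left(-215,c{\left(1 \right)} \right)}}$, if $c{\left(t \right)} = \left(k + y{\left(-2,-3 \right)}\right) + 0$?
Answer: $\frac{8 \sqrt{261987}}{51} \approx 80.29$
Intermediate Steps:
$c{\left(t \right)} = 3$ ($c{\left(t \right)} = \left(4 - 1\right) + 0 = 3 + 0 = 3$)
$n{\left(w,r \right)} = \frac{2 w}{-54 + r}$
$\sqrt{\left(39 - 97\right) \left(-111\right) + n{\left(-215,c{\left(1 \right)} \right)}} = \sqrt{\left(39 - 97\right) \left(-111\right) + 2 \left(-215\right) \frac{1}{-54 + 3}} = \sqrt{\left(-58\right) \left(-111\right) + 2 \left(-215\right) \frac{1}{-51}} = \sqrt{6438 + 2 \left(-215\right) \left(- \frac{1}{51}\right)} = \sqrt{6438 + \frac{430}{51}} = \sqrt{\frac{328768}{51}} = \frac{8 \sqrt{261987}}{51}$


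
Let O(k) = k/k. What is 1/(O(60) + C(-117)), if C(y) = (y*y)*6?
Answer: 1/82135 ≈ 1.2175e-5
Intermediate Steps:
C(y) = 6*y**2 (C(y) = y**2*6 = 6*y**2)
O(k) = 1
1/(O(60) + C(-117)) = 1/(1 + 6*(-117)**2) = 1/(1 + 6*13689) = 1/(1 + 82134) = 1/82135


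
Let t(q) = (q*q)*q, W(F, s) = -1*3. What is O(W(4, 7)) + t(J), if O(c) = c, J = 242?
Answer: 14172485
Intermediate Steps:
W(F, s) = -3
t(q) = q³ (t(q) = q²*q = q³)
O(W(4, 7)) + t(J) = -3 + 242³ = -3 + 14172488 = 14172485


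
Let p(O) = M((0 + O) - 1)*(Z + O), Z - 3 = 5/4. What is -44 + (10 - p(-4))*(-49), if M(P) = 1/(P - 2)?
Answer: -2143/4 ≈ -535.75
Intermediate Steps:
Z = 17/4 (Z = 3 + 5/4 = 17/4 ≈ 4.2500)
M(P) = 1/(-2 + P)
p(O) = (17/4 + O)/(-3 + O) (p(O) = (17/4 + O)/(-2 + ((0 + O) - 1)) = (17/4 + O)/(-2 + (O - 1)) = (17/4 + O)/(-2 + (-1 + O)) = (17/4 + O)/(-3 + O))
-44 + (10 - p(-4))*(-49) = -44 + (10 - (17/4 - 4)/(-3 - 4))*(-49) = -44 + (10 - 1/((-7)*4))*(-49) = -44 + (10 - (-1)/(7*4))*(-49) = -44 + (10 - 1*(-1/28))*(-49) = -44 + (10 + 1/28)*(-49) = -44 + (281/28)*(-49) = -44 - 1967/4 = -2143/4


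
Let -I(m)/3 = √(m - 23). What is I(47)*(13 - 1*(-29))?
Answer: -252*√6 ≈ -617.27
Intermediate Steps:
I(m) = -3*√(-23 + m) (I(m) = -3*√(m - 23) = -3*√(-23 + m))
I(47)*(13 - 1*(-29)) = (-3*√(-23 + 47))*(13 - 1*(-29)) = (-6*√6)*(13 + 29) = -6*√6*42 = -252*√6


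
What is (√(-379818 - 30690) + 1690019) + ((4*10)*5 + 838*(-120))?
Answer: 1589659 + 18*I*√1267 ≈ 1.5897e+6 + 640.71*I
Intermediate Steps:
(√(-379818 - 30690) + 1690019) + ((4*10)*5 + 838*(-120)) = (√(-410508) + 1690019) + (40*5 - 100560) = (18*I*√1267 + 1690019) + (200 - 100560) = (1690019 + 18*I*√1267) - 100360 = 1589659 + 18*I*√1267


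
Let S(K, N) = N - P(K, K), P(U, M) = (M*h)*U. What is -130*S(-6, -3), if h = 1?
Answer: 5070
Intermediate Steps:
P(U, M) = M*U (P(U, M) = (M*1)*U = M*U)
S(K, N) = N - K² (S(K, N) = N - K*K = N - K²)
-130*S(-6, -3) = -130*(-3 - 1*(-6)²) = -130*(-3 - 1*36) = -130*(-3 - 36) = -130*(-39) = 5070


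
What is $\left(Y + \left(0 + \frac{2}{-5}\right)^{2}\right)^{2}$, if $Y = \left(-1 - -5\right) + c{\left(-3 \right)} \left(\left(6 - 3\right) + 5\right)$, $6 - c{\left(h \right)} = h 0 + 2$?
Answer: $\frac{817216}{625} \approx 1307.5$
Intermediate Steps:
$c{\left(h \right)} = 4$ ($c{\left(h \right)} = 6 - \left(h 0 + 2\right) = 6 - \left(0 + 2\right) = 6 - 2 = 4$)
$Y = 36$ ($Y = \left(-1 - -5\right) + 4 \left(\left(6 - 3\right) + 5\right) = \left(-1 + 5\right) + 4 \left(3 + 5\right) = 4 + 4 \cdot 8 = 4 + 32 = 36$)
$\left(Y + \left(0 + \frac{2}{-5}\right)^{2}\right)^{2} = \left(36 + \left(0 + \frac{2}{-5}\right)^{2}\right)^{2} = \left(36 + \left(0 + 2 \left(- \frac{1}{5}\right)\right)^{2}\right)^{2} = \left(36 + \left(0 - \frac{2}{5}\right)^{2}\right)^{2} = \left(36 + \left(- \frac{2}{5}\right)^{2}\right)^{2} = \left(36 + \frac{4}{25}\right)^{2} = \left(\frac{904}{25}\right)^{2} = \frac{817216}{625}$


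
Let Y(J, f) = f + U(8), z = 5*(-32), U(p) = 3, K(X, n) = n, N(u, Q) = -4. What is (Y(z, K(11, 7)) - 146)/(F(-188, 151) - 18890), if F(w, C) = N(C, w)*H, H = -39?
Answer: 4/551 ≈ 0.0072595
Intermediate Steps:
z = -160
F(w, C) = 156 (F(w, C) = -4*(-39) = 156)
Y(J, f) = 3 + f (Y(J, f) = f + 3 = 3 + f)
(Y(z, K(11, 7)) - 146)/(F(-188, 151) - 18890) = ((3 + 7) - 146)/(156 - 18890) = (10 - 146)/(-18734) = -136*(-1/18734) = 4/551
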